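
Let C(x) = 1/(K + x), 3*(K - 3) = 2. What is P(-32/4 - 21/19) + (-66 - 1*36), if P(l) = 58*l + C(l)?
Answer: -3712403/5890 ≈ -630.29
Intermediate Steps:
K = 11/3 (K = 3 + (⅓)*2 = 3 + ⅔ = 11/3 ≈ 3.6667)
C(x) = 1/(11/3 + x)
P(l) = 3/(11 + 3*l) + 58*l (P(l) = 58*l + 3/(11 + 3*l) = 3/(11 + 3*l) + 58*l)
P(-32/4 - 21/19) + (-66 - 1*36) = (3 + 58*(-32/4 - 21/19)*(11 + 3*(-32/4 - 21/19)))/(11 + 3*(-32/4 - 21/19)) + (-66 - 1*36) = (3 + 58*(-32*¼ - 21*1/19)*(11 + 3*(-32*¼ - 21*1/19)))/(11 + 3*(-32*¼ - 21*1/19)) + (-66 - 36) = (3 + 58*(-8 - 21/19)*(11 + 3*(-8 - 21/19)))/(11 + 3*(-8 - 21/19)) - 102 = (3 + 58*(-173/19)*(11 + 3*(-173/19)))/(11 + 3*(-173/19)) - 102 = (3 + 58*(-173/19)*(11 - 519/19))/(11 - 519/19) - 102 = (3 + 58*(-173/19)*(-310/19))/(-310/19) - 102 = -19*(3 + 3110540/361)/310 - 102 = -19/310*3111623/361 - 102 = -3111623/5890 - 102 = -3712403/5890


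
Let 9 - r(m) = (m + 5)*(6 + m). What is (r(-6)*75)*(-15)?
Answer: -10125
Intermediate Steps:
r(m) = 9 - (5 + m)*(6 + m) (r(m) = 9 - (m + 5)*(6 + m) = 9 - (5 + m)*(6 + m))
(r(-6)*75)*(-15) = ((-21 - 1*(-6)**2 - 11*(-6))*75)*(-15) = ((-21 - 1*36 + 66)*75)*(-15) = ((-21 - 36 + 66)*75)*(-15) = (9*75)*(-15) = 675*(-15) = -10125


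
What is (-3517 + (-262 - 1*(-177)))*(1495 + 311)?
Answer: -6505212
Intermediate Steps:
(-3517 + (-262 - 1*(-177)))*(1495 + 311) = (-3517 + (-262 + 177))*1806 = (-3517 - 85)*1806 = -3602*1806 = -6505212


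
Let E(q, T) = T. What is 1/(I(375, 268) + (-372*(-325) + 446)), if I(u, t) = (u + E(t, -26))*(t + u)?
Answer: 1/345753 ≈ 2.8922e-6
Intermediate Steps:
I(u, t) = (-26 + u)*(t + u) (I(u, t) = (u - 26)*(t + u) = (-26 + u)*(t + u))
1/(I(375, 268) + (-372*(-325) + 446)) = 1/((375**2 - 26*268 - 26*375 + 268*375) + (-372*(-325) + 446)) = 1/((140625 - 6968 - 9750 + 100500) + (120900 + 446)) = 1/(224407 + 121346) = 1/345753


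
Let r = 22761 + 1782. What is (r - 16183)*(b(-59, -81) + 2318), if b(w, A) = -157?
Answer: 18065960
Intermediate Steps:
r = 24543
(r - 16183)*(b(-59, -81) + 2318) = (24543 - 16183)*(-157 + 2318) = 8360*2161 = 18065960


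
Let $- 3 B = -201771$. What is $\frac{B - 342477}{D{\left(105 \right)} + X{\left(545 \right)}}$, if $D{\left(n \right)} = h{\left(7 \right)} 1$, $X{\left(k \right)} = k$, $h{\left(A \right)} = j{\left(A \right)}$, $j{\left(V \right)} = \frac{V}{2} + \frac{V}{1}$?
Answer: $- \frac{50040}{101} \approx -495.45$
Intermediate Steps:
$j{\left(V \right)} = \frac{3 V}{2}$ ($j{\left(V \right)} = V \frac{1}{2} + V 1 = \frac{V}{2} + V = \frac{3 V}{2}$)
$B = 67257$ ($B = \left(- \frac{1}{3}\right) \left(-201771\right) = 67257$)
$h{\left(A \right)} = \frac{3 A}{2}$
$D{\left(n \right)} = \frac{21}{2}$ ($D{\left(n \right)} = \frac{3}{2} \cdot 7 \cdot 1 = \frac{21}{2} \cdot 1 = \frac{21}{2}$)
$\frac{B - 342477}{D{\left(105 \right)} + X{\left(545 \right)}} = \frac{67257 - 342477}{\frac{21}{2} + 545} = - \frac{275220}{\frac{1111}{2}} = \left(-275220\right) \frac{2}{1111} = - \frac{50040}{101}$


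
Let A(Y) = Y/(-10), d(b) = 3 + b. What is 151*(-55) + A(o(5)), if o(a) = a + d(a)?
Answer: -83063/10 ≈ -8306.3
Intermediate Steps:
o(a) = 3 + 2*a (o(a) = a + (3 + a) = 3 + 2*a)
A(Y) = -Y/10 (A(Y) = Y*(-⅒) = -Y/10)
151*(-55) + A(o(5)) = 151*(-55) - (3 + 2*5)/10 = -8305 - (3 + 10)/10 = -8305 - ⅒*13 = -8305 - 13/10 = -83063/10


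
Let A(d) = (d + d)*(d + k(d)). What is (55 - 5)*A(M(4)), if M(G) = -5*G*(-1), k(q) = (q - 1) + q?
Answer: 118000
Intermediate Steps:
k(q) = -1 + 2*q (k(q) = (-1 + q) + q = -1 + 2*q)
M(G) = 5*G
A(d) = 2*d*(-1 + 3*d) (A(d) = (d + d)*(d + (-1 + 2*d)) = (2*d)*(-1 + 3*d) = 2*d*(-1 + 3*d))
(55 - 5)*A(M(4)) = (55 - 5)*(2*(5*4)*(-1 + 3*(5*4))) = 50*(2*20*(-1 + 3*20)) = 50*(2*20*(-1 + 60)) = 50*(2*20*59) = 50*2360 = 118000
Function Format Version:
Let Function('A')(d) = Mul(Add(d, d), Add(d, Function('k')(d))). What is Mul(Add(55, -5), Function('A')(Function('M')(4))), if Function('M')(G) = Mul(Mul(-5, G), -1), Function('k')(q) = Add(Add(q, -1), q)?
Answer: 118000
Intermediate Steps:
Function('k')(q) = Add(-1, Mul(2, q)) (Function('k')(q) = Add(Add(-1, q), q) = Add(-1, Mul(2, q)))
Function('M')(G) = Mul(5, G)
Function('A')(d) = Mul(2, d, Add(-1, Mul(3, d))) (Function('A')(d) = Mul(Add(d, d), Add(d, Add(-1, Mul(2, d)))) = Mul(Mul(2, d), Add(-1, Mul(3, d))) = Mul(2, d, Add(-1, Mul(3, d))))
Mul(Add(55, -5), Function('A')(Function('M')(4))) = Mul(Add(55, -5), Mul(2, Mul(5, 4), Add(-1, Mul(3, Mul(5, 4))))) = Mul(50, Mul(2, 20, Add(-1, Mul(3, 20)))) = Mul(50, Mul(2, 20, Add(-1, 60))) = Mul(50, Mul(2, 20, 59)) = Mul(50, 2360) = 118000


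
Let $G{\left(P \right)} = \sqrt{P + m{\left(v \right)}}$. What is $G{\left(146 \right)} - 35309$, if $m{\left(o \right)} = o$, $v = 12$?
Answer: $-35309 + \sqrt{158} \approx -35296.0$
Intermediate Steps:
$G{\left(P \right)} = \sqrt{12 + P}$ ($G{\left(P \right)} = \sqrt{P + 12} = \sqrt{12 + P}$)
$G{\left(146 \right)} - 35309 = \sqrt{12 + 146} - 35309 = \sqrt{158} - 35309 = -35309 + \sqrt{158}$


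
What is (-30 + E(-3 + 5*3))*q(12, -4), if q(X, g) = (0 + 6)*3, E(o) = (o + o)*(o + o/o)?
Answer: 5076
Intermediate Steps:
E(o) = 2*o*(1 + o) (E(o) = (2*o)*(o + 1) = (2*o)*(1 + o) = 2*o*(1 + o))
q(X, g) = 18 (q(X, g) = 6*3 = 18)
(-30 + E(-3 + 5*3))*q(12, -4) = (-30 + 2*(-3 + 5*3)*(1 + (-3 + 5*3)))*18 = (-30 + 2*(-3 + 15)*(1 + (-3 + 15)))*18 = (-30 + 2*12*(1 + 12))*18 = (-30 + 2*12*13)*18 = (-30 + 312)*18 = 282*18 = 5076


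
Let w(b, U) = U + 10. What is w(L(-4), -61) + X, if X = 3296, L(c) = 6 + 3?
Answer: 3245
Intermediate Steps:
L(c) = 9
w(b, U) = 10 + U
w(L(-4), -61) + X = (10 - 61) + 3296 = -51 + 3296 = 3245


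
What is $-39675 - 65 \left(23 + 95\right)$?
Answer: $-47345$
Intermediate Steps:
$-39675 - 65 \left(23 + 95\right) = -39675 - 7670 = -47345$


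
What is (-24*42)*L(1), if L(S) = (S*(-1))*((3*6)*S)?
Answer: 18144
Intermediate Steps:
L(S) = -18*S² (L(S) = (-S)*(18*S) = -18*S²)
(-24*42)*L(1) = (-24*42)*(-18*1²) = -(-18144) = -1008*(-18) = 18144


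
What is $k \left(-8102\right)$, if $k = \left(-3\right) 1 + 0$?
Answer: $24306$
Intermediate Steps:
$k = -3$ ($k = -3 + 0 = -3$)
$k \left(-8102\right) = \left(-3\right) \left(-8102\right) = 24306$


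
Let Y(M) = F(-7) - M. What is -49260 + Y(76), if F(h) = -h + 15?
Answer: -49314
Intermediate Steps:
F(h) = 15 - h
Y(M) = 22 - M (Y(M) = (15 - 1*(-7)) - M = (15 + 7) - M = 22 - M)
-49260 + Y(76) = -49260 + (22 - 1*76) = -49260 + (22 - 76) = -49260 - 54 = -49314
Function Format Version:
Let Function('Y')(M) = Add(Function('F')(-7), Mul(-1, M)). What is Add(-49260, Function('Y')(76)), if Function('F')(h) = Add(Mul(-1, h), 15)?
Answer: -49314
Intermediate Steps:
Function('F')(h) = Add(15, Mul(-1, h))
Function('Y')(M) = Add(22, Mul(-1, M)) (Function('Y')(M) = Add(Add(15, Mul(-1, -7)), Mul(-1, M)) = Add(Add(15, 7), Mul(-1, M)) = Add(22, Mul(-1, M)))
Add(-49260, Function('Y')(76)) = Add(-49260, Add(22, Mul(-1, 76))) = Add(-49260, Add(22, -76)) = Add(-49260, -54) = -49314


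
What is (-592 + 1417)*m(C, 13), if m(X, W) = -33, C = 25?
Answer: -27225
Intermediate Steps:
(-592 + 1417)*m(C, 13) = (-592 + 1417)*(-33) = 825*(-33) = -27225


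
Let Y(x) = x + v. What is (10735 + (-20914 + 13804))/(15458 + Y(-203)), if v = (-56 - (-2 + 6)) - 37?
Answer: 3625/15158 ≈ 0.23915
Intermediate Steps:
v = -97 (v = (-56 - 1*4) - 37 = (-56 - 4) - 37 = -60 - 37 = -97)
Y(x) = -97 + x (Y(x) = x - 97 = -97 + x)
(10735 + (-20914 + 13804))/(15458 + Y(-203)) = (10735 + (-20914 + 13804))/(15458 + (-97 - 203)) = (10735 - 7110)/(15458 - 300) = 3625/15158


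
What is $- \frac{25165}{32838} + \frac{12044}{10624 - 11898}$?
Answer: $- \frac{16444657}{1609062} \approx -10.22$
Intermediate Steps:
$- \frac{25165}{32838} + \frac{12044}{10624 - 11898} = \left(-25165\right) \frac{1}{32838} + \frac{12044}{-1274} = - \frac{25165}{32838} + 12044 \left(- \frac{1}{1274}\right) = - \frac{25165}{32838} - \frac{6022}{637} = - \frac{16444657}{1609062}$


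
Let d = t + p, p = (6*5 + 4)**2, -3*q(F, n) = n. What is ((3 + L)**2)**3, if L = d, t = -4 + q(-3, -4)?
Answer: 1742712711751659082681/729 ≈ 2.3906e+18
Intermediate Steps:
q(F, n) = -n/3
t = -8/3 (t = -4 - 1/3*(-4) = -4 + 4/3 = -8/3 ≈ -2.6667)
p = 1156 (p = (30 + 4)**2 = 34**2 = 1156)
d = 3460/3 (d = -8/3 + 1156 = 3460/3 ≈ 1153.3)
L = 3460/3 ≈ 1153.3
((3 + L)**2)**3 = ((3 + 3460/3)**2)**3 = ((3469/3)**2)**3 = (12033961/9)**3 = 1742712711751659082681/729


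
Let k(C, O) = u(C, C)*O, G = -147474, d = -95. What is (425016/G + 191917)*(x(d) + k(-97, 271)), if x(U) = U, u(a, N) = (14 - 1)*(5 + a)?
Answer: -509773933905859/8193 ≈ -6.2221e+10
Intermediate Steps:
u(a, N) = 65 + 13*a (u(a, N) = 13*(5 + a) = 65 + 13*a)
k(C, O) = O*(65 + 13*C) (k(C, O) = (65 + 13*C)*O = O*(65 + 13*C))
(425016/G + 191917)*(x(d) + k(-97, 271)) = (425016/(-147474) + 191917)*(-95 + 13*271*(5 - 97)) = (425016*(-1/147474) + 191917)*(-95 + 13*271*(-92)) = (-23612/8193 + 191917)*(-95 - 324116) = (1572352369/8193)*(-324211) = -509773933905859/8193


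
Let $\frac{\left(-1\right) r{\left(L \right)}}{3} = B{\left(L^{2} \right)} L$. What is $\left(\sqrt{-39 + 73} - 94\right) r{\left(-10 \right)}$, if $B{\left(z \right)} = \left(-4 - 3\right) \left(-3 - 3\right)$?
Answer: $-118440 + 1260 \sqrt{34} \approx -1.1109 \cdot 10^{5}$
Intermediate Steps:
$B{\left(z \right)} = 42$ ($B{\left(z \right)} = \left(-7\right) \left(-6\right) = 42$)
$r{\left(L \right)} = - 126 L$ ($r{\left(L \right)} = - 3 \cdot 42 L = - 126 L$)
$\left(\sqrt{-39 + 73} - 94\right) r{\left(-10 \right)} = \left(\sqrt{-39 + 73} - 94\right) \left(\left(-126\right) \left(-10\right)\right) = \left(\sqrt{34} - 94\right) 1260 = \left(-94 + \sqrt{34}\right) 1260 = -118440 + 1260 \sqrt{34}$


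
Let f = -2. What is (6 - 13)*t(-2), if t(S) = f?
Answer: 14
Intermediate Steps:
t(S) = -2
(6 - 13)*t(-2) = (6 - 13)*(-2) = -7*(-2) = 14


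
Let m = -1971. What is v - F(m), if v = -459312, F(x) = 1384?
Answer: -460696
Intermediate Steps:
v - F(m) = -459312 - 1*1384 = -459312 - 1384 = -460696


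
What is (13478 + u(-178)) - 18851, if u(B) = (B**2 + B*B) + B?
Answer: 57817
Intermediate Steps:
u(B) = B + 2*B**2 (u(B) = (B**2 + B**2) + B = 2*B**2 + B = B + 2*B**2)
(13478 + u(-178)) - 18851 = (13478 - 178*(1 + 2*(-178))) - 18851 = (13478 - 178*(1 - 356)) - 18851 = (13478 - 178*(-355)) - 18851 = (13478 + 63190) - 18851 = 76668 - 18851 = 57817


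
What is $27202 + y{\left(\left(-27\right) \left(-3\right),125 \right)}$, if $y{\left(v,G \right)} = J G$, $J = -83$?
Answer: $16827$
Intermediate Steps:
$y{\left(v,G \right)} = - 83 G$
$27202 + y{\left(\left(-27\right) \left(-3\right),125 \right)} = 27202 - 10375 = 16827$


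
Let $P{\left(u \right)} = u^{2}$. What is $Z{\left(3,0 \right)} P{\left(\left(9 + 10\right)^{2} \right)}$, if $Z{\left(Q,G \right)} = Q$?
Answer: $390963$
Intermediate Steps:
$Z{\left(3,0 \right)} P{\left(\left(9 + 10\right)^{2} \right)} = 3 \left(\left(9 + 10\right)^{2}\right)^{2} = 3 \left(19^{2}\right)^{2} = 3 \cdot 361^{2} = 3 \cdot 130321 = 390963$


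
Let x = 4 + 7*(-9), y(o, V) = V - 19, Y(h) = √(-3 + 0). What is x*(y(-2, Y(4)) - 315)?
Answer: 19706 - 59*I*√3 ≈ 19706.0 - 102.19*I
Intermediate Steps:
Y(h) = I*√3 (Y(h) = √(-3) = I*√3)
y(o, V) = -19 + V
x = -59 (x = 4 - 63 = -59)
x*(y(-2, Y(4)) - 315) = -59*((-19 + I*√3) - 315) = -59*(-334 + I*√3) = 19706 - 59*I*√3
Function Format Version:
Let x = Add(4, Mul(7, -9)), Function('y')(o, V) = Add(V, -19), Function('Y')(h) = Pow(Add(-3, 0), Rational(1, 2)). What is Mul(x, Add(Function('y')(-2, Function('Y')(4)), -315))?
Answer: Add(19706, Mul(-59, I, Pow(3, Rational(1, 2)))) ≈ Add(19706., Mul(-102.19, I))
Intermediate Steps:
Function('Y')(h) = Mul(I, Pow(3, Rational(1, 2))) (Function('Y')(h) = Pow(-3, Rational(1, 2)) = Mul(I, Pow(3, Rational(1, 2))))
Function('y')(o, V) = Add(-19, V)
x = -59 (x = Add(4, -63) = -59)
Mul(x, Add(Function('y')(-2, Function('Y')(4)), -315)) = Mul(-59, Add(Add(-19, Mul(I, Pow(3, Rational(1, 2)))), -315)) = Mul(-59, Add(-334, Mul(I, Pow(3, Rational(1, 2))))) = Add(19706, Mul(-59, I, Pow(3, Rational(1, 2))))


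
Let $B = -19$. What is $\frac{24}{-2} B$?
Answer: $228$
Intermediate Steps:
$\frac{24}{-2} B = \frac{24}{-2} \left(-19\right) = 24 \left(- \frac{1}{2}\right) \left(-19\right) = \left(-12\right) \left(-19\right) = 228$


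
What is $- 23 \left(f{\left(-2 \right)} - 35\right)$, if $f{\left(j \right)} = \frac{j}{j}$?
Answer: $782$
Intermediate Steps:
$f{\left(j \right)} = 1$
$- 23 \left(f{\left(-2 \right)} - 35\right) = - 23 \left(1 - 35\right) = \left(-23\right) \left(-34\right) = 782$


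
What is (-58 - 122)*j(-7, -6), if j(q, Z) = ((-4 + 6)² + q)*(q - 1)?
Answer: -4320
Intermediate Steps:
j(q, Z) = (-1 + q)*(4 + q) (j(q, Z) = (2² + q)*(-1 + q) = (4 + q)*(-1 + q) = (-1 + q)*(4 + q))
(-58 - 122)*j(-7, -6) = (-58 - 122)*(-4 + (-7)² + 3*(-7)) = -180*(-4 + 49 - 21) = -180*24 = -4320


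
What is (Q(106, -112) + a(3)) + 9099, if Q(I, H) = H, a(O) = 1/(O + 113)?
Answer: 1042493/116 ≈ 8987.0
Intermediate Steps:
a(O) = 1/(113 + O)
(Q(106, -112) + a(3)) + 9099 = (-112 + 1/(113 + 3)) + 9099 = (-112 + 1/116) + 9099 = -12991/116 + 9099 = 1042493/116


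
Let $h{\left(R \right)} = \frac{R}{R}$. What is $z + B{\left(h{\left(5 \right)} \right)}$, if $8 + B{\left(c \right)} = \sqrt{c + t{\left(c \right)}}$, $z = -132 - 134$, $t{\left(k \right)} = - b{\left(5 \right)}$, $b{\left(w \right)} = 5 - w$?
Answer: $-273$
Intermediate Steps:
$h{\left(R \right)} = 1$
$t{\left(k \right)} = 0$ ($t{\left(k \right)} = - (5 - 5) = \left(-1\right) 0 = 0$)
$z = -266$
$B{\left(c \right)} = -8 + \sqrt{c}$ ($B{\left(c \right)} = -8 + \sqrt{c + 0} = -8 + \sqrt{c}$)
$z + B{\left(h{\left(5 \right)} \right)} = -266 - \left(8 - \sqrt{1}\right) = -266 + \left(-8 + 1\right) = -266 - 7 = -273$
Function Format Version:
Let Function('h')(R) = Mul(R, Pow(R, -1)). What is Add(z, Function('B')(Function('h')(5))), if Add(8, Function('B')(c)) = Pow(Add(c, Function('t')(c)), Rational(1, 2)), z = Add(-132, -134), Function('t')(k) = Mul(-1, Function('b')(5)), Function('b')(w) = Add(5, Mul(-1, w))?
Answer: -273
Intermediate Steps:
Function('h')(R) = 1
Function('t')(k) = 0 (Function('t')(k) = Mul(-1, Add(5, Mul(-1, 5))) = Mul(-1, Add(5, -5)) = Mul(-1, 0) = 0)
z = -266
Function('B')(c) = Add(-8, Pow(c, Rational(1, 2))) (Function('B')(c) = Add(-8, Pow(Add(c, 0), Rational(1, 2))) = Add(-8, Pow(c, Rational(1, 2))))
Add(z, Function('B')(Function('h')(5))) = Add(-266, Add(-8, Pow(1, Rational(1, 2)))) = Add(-266, Add(-8, 1)) = Add(-266, -7) = -273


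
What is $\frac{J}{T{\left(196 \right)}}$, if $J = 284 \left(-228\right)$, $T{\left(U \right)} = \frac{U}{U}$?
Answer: $-64752$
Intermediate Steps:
$T{\left(U \right)} = 1$
$J = -64752$
$\frac{J}{T{\left(196 \right)}} = - \frac{64752}{1} = \left(-64752\right) 1 = -64752$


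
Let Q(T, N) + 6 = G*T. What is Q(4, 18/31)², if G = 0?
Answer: 36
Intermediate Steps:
Q(T, N) = -6 (Q(T, N) = -6 + 0*T = -6 + 0 = -6)
Q(4, 18/31)² = (-6)² = 36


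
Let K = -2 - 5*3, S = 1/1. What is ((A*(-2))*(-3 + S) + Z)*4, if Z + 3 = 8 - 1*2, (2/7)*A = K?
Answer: -940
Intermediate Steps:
S = 1
K = -17 (K = -2 - 15 = -17)
A = -119/2 (A = (7/2)*(-17) = -119/2 ≈ -59.500)
Z = 3 (Z = -3 + (8 - 1*2) = -3 + (8 - 2) = -3 + 6 = 3)
((A*(-2))*(-3 + S) + Z)*4 = ((-119/2*(-2))*(-3 + 1) + 3)*4 = (119*(-2) + 3)*4 = (-238 + 3)*4 = -235*4 = -940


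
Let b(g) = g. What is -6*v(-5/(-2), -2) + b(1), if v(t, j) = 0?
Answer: 1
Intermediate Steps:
-6*v(-5/(-2), -2) + b(1) = -6*0 + 1 = 0 + 1 = 1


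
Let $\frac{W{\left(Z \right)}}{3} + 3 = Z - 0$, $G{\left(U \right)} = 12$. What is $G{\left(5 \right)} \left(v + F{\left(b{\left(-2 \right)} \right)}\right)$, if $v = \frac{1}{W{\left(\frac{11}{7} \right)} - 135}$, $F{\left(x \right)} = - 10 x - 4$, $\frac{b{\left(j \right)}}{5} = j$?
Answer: $\frac{374372}{325} \approx 1151.9$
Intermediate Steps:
$b{\left(j \right)} = 5 j$
$W{\left(Z \right)} = -9 + 3 Z$ ($W{\left(Z \right)} = -9 + 3 \left(Z - 0\right) = -9 + 3 \left(Z + 0\right) = -9 + 3 Z$)
$F{\left(x \right)} = -4 - 10 x$
$v = - \frac{7}{975}$ ($v = \frac{1}{\left(-9 + 3 \cdot \frac{11}{7}\right) - 135} = \frac{1}{\left(-9 + \frac{33}{7}\right) - 135} = \frac{1}{- \frac{30}{7} - 135} = \frac{1}{- \frac{975}{7}} = - \frac{7}{975} \approx -0.0071795$)
$G{\left(5 \right)} \left(v + F{\left(b{\left(-2 \right)} \right)}\right) = 12 \left(- \frac{7}{975} - \left(4 + 10 \cdot 5 \left(-2\right)\right)\right) = 12 \left(- \frac{7}{975} - -96\right) = 12 \left(- \frac{7}{975} + \left(-4 + 100\right)\right) = 12 \left(- \frac{7}{975} + 96\right) = 12 \cdot \frac{93593}{975} = \frac{374372}{325}$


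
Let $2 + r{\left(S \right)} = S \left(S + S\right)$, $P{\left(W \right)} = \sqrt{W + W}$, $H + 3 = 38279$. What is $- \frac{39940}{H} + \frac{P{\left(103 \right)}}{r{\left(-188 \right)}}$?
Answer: $- \frac{9985}{9569} + \frac{\sqrt{206}}{70686} \approx -1.0433$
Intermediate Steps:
$H = 38276$ ($H = -3 + 38279 = 38276$)
$P{\left(W \right)} = \sqrt{2} \sqrt{W}$ ($P{\left(W \right)} = \sqrt{2 W} = \sqrt{2} \sqrt{W}$)
$r{\left(S \right)} = -2 + 2 S^{2}$ ($r{\left(S \right)} = -2 + S \left(S + S\right) = -2 + S 2 S = -2 + 2 S^{2}$)
$- \frac{39940}{H} + \frac{P{\left(103 \right)}}{r{\left(-188 \right)}} = - \frac{39940}{38276} + \frac{\sqrt{2} \sqrt{103}}{-2 + 2 \left(-188\right)^{2}} = \left(-39940\right) \frac{1}{38276} + \frac{\sqrt{206}}{-2 + 2 \cdot 35344} = - \frac{9985}{9569} + \frac{\sqrt{206}}{-2 + 70688} = - \frac{9985}{9569} + \frac{\sqrt{206}}{70686}$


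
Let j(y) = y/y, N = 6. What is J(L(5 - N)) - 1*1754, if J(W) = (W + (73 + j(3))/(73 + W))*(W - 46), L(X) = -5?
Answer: -3109/2 ≈ -1554.5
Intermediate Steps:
j(y) = 1
J(W) = (-46 + W)*(W + 74/(73 + W)) (J(W) = (W + (73 + 1)/(73 + W))*(W - 46) = (W + 74/(73 + W))*(-46 + W) = (-46 + W)*(W + 74/(73 + W)))
J(L(5 - N)) - 1*1754 = (-3404 + (-5)³ - 3284*(-5) + 27*(-5)²)/(73 - 5) - 1*1754 = (-3404 - 125 + 16420 + 27*25)/68 - 1754 = (-3404 - 125 + 16420 + 675)/68 - 1754 = (1/68)*13566 - 1754 = 399/2 - 1754 = -3109/2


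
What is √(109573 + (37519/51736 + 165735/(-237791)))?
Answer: √4145913104089660818243098/6151177588 ≈ 331.02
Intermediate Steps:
√(109573 + (37519/51736 + 165735/(-237791))) = √(109573 + (37519*(1/51736) + 165735*(-1/237791))) = √(109573 + (37519/51736 - 165735/237791)) = √(109573 + 347214569/12302355176) = √(1348006310914417/12302355176) = √4145913104089660818243098/6151177588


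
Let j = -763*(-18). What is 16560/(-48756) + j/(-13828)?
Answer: -37441941/28091582 ≈ -1.3329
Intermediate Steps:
j = 13734
16560/(-48756) + j/(-13828) = 16560/(-48756) + 13734/(-13828) = 16560*(-1/48756) + 13734*(-1/13828) = -1380/4063 - 6867/6914 = -37441941/28091582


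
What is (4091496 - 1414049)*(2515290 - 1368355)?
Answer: 3070857674945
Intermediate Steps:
(4091496 - 1414049)*(2515290 - 1368355) = 2677447*1146935 = 3070857674945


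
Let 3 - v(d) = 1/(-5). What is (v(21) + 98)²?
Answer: 256036/25 ≈ 10241.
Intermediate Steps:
v(d) = 16/5 (v(d) = 3 - 1/(-5) = 3 - 1*(-⅕) = 3 + ⅕ = 16/5)
(v(21) + 98)² = (16/5 + 98)² = (506/5)² = 256036/25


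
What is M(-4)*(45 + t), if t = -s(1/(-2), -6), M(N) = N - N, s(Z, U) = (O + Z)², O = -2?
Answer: 0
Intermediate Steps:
s(Z, U) = (-2 + Z)²
M(N) = 0
t = -25/4 (t = -(-2 + 1/(-2))² = -(-2 - ½)² = -(-5/2)² = -1*25/4 = -25/4 ≈ -6.2500)
M(-4)*(45 + t) = 0*(45 - 25/4) = 0*(155/4) = 0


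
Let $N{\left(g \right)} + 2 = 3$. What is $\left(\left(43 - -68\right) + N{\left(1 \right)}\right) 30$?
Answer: $3360$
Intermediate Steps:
$N{\left(g \right)} = 1$ ($N{\left(g \right)} = -2 + 3 = 1$)
$\left(\left(43 - -68\right) + N{\left(1 \right)}\right) 30 = \left(\left(43 - -68\right) + 1\right) 30 = \left(\left(43 + 68\right) + 1\right) 30 = \left(111 + 1\right) 30 = 112 \cdot 30 = 3360$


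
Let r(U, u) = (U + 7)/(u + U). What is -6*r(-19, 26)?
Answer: 72/7 ≈ 10.286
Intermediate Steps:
r(U, u) = (7 + U)/(U + u)
-6*r(-19, 26) = -6*(7 - 19)/(-19 + 26) = -6*(-12)/7 = -6*(-12/7) = 72/7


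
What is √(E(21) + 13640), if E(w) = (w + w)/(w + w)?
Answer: √13641 ≈ 116.79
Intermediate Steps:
E(w) = 1 (E(w) = (2*w)/((2*w)) = (2*w)*(1/(2*w)) = 1)
√(E(21) + 13640) = √(1 + 13640) = √13641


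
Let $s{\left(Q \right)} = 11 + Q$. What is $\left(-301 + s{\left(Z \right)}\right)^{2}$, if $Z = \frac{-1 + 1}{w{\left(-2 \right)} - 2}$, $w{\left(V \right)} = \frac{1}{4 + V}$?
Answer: $84100$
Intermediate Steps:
$Z = 0$ ($Z = \frac{-1 + 1}{\frac{1}{4 - 2} - 2} = \frac{0}{\frac{1}{2} - 2} = \frac{0}{- \frac{3}{2}} = 0 \left(- \frac{2}{3}\right) = 0$)
$\left(-301 + s{\left(Z \right)}\right)^{2} = \left(-301 + \left(11 + 0\right)\right)^{2} = \left(-301 + 11\right)^{2} = \left(-290\right)^{2} = 84100$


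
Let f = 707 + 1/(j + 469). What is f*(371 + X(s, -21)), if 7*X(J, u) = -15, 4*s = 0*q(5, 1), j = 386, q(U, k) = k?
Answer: 1560782852/5985 ≈ 2.6078e+5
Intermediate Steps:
s = 0 (s = (0*1)/4 = (1/4)*0 = 0)
X(J, u) = -15/7 (X(J, u) = (1/7)*(-15) = -15/7)
f = 604486/855 (f = 707 + 1/(386 + 469) = 707 + 1/855 = 604486/855 ≈ 707.00)
f*(371 + X(s, -21)) = 604486*(371 - 15/7)/855 = (604486/855)*(2582/7) = 1560782852/5985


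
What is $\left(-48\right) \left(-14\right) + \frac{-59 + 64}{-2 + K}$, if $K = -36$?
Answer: $\frac{25531}{38} \approx 671.87$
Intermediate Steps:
$\left(-48\right) \left(-14\right) + \frac{-59 + 64}{-2 + K} = \left(-48\right) \left(-14\right) + \frac{-59 + 64}{-2 - 36} = 672 + \frac{5}{-38} = 672 + 5 \left(- \frac{1}{38}\right) = 672 - \frac{5}{38} = \frac{25531}{38}$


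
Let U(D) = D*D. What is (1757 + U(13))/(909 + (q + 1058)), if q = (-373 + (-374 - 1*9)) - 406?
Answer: 1926/805 ≈ 2.3925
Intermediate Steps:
U(D) = D²
q = -1162 (q = (-373 + (-374 - 9)) - 406 = (-373 - 383) - 406 = -756 - 406 = -1162)
(1757 + U(13))/(909 + (q + 1058)) = (1757 + 13²)/(909 + (-1162 + 1058)) = (1757 + 169)/(909 - 104) = 1926/805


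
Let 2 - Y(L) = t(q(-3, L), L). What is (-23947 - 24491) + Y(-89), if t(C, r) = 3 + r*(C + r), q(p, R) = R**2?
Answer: 648609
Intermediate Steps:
Y(L) = -1 - L**2 - L**3 (Y(L) = 2 - (3 + L**2 + L**2*L) = 2 - (3 + L**2 + L**3) = 2 + (-3 - L**2 - L**3) = -1 - L**2 - L**3)
(-23947 - 24491) + Y(-89) = (-23947 - 24491) + (-1 - 1*(-89)**2 - 1*(-89)**3) = -48438 + (-1 - 1*7921 - 1*(-704969)) = -48438 + (-1 - 7921 + 704969) = -48438 + 697047 = 648609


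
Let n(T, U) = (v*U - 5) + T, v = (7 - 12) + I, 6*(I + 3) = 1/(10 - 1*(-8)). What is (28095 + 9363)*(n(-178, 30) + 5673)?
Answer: 196664905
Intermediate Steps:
I = -323/108 (I = -3 + 1/(6*(10 - 1*(-8))) = -3 + 1/(6*(10 + 8)) = -3 + (⅙)/18 = -3 + (⅙)*(1/18) = -3 + 1/108 = -323/108 ≈ -2.9907)
v = -863/108 (v = (7 - 12) - 323/108 = -5 - 323/108 = -863/108 ≈ -7.9907)
n(T, U) = -5 + T - 863*U/108 (n(T, U) = (-863*U/108 - 5) + T = (-5 - 863*U/108) + T = -5 + T - 863*U/108)
(28095 + 9363)*(n(-178, 30) + 5673) = (28095 + 9363)*((-5 - 178 - 863/108*30) + 5673) = 37458*((-5 - 178 - 4315/18) + 5673) = 37458*(-7609/18 + 5673) = 37458*(94505/18) = 196664905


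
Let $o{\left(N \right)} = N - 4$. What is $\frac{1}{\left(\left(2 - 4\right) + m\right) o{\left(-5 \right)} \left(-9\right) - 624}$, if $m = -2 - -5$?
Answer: $- \frac{1}{543} \approx -0.0018416$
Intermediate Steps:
$m = 3$ ($m = -2 + 5 = 3$)
$o{\left(N \right)} = -4 + N$ ($o{\left(N \right)} = N - 4 = -4 + N$)
$\frac{1}{\left(\left(2 - 4\right) + m\right) o{\left(-5 \right)} \left(-9\right) - 624} = \frac{1}{\left(\left(2 - 4\right) + 3\right) \left(-4 - 5\right) \left(-9\right) - 624} = \frac{1}{\left(-2 + 3\right) \left(-9\right) \left(-9\right) - 624} = \frac{1}{1 \left(-9\right) \left(-9\right) - 624} = \frac{1}{\left(-9\right) \left(-9\right) - 624} = \frac{1}{81 - 624} = \frac{1}{-543} = - \frac{1}{543}$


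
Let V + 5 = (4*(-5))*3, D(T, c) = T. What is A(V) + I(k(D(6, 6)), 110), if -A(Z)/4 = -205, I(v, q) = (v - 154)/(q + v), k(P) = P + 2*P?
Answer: 13103/16 ≈ 818.94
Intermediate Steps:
k(P) = 3*P
V = -65 (V = -5 + (4*(-5))*3 = -5 - 20*3 = -5 - 60 = -65)
I(v, q) = (-154 + v)/(q + v)
A(Z) = 820 (A(Z) = -4*(-205) = 820)
A(V) + I(k(D(6, 6)), 110) = 820 + (-154 + 3*6)/(110 + 3*6) = 820 + (-154 + 18)/(110 + 18) = 820 - 136/128 = 820 + (1/128)*(-136) = 820 - 17/16 = 13103/16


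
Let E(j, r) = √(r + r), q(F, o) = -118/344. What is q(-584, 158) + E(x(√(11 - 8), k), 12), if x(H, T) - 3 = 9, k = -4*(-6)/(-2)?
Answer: -59/172 + 2*√6 ≈ 4.5560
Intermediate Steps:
k = -12 (k = 24*(-½) = -12)
q(F, o) = -59/172 (q(F, o) = -118*1/344 = -59/172)
x(H, T) = 12 (x(H, T) = 3 + 9 = 12)
E(j, r) = √2*√r (E(j, r) = √(2*r) = √2*√r)
q(-584, 158) + E(x(√(11 - 8), k), 12) = -59/172 + √2*√12 = -59/172 + √2*(2*√3) = -59/172 + 2*√6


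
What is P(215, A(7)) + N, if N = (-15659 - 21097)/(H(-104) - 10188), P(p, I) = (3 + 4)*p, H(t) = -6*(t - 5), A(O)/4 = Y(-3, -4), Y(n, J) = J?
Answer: 2397571/1589 ≈ 1508.9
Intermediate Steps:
A(O) = -16 (A(O) = 4*(-4) = -16)
H(t) = 30 - 6*t (H(t) = -6*(-5 + t) = 30 - 6*t)
P(p, I) = 7*p
N = 6126/1589 (N = (-15659 - 21097)/((30 - 6*(-104)) - 10188) = -36756/((30 + 624) - 10188) = -36756/(654 - 10188) = -36756/(-9534) = -36756*(-1/9534) = 6126/1589 ≈ 3.8553)
P(215, A(7)) + N = 7*215 + 6126/1589 = 1505 + 6126/1589 = 2397571/1589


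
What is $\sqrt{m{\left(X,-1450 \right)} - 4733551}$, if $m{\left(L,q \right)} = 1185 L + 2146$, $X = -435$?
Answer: $4 i \sqrt{327930} \approx 2290.6 i$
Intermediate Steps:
$m{\left(L,q \right)} = 2146 + 1185 L$
$\sqrt{m{\left(X,-1450 \right)} - 4733551} = \sqrt{\left(2146 + 1185 \left(-435\right)\right) - 4733551} = \sqrt{\left(2146 - 515475\right) - 4733551} = \sqrt{-513329 - 4733551} = \sqrt{-5246880} = 4 i \sqrt{327930}$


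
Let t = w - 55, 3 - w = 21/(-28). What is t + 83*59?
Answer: 19383/4 ≈ 4845.8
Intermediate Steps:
w = 15/4 (w = 3 - 21/(-28) = 3 - 21*(-1)/28 = 3 - 1*(-3/4) = 3 + 3/4 = 15/4 ≈ 3.7500)
t = -205/4 (t = 15/4 - 55 = -205/4 ≈ -51.250)
t + 83*59 = -205/4 + 83*59 = -205/4 + 4897 = 19383/4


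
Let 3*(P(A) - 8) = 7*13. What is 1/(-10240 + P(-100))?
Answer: -3/30605 ≈ -9.8023e-5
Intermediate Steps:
P(A) = 115/3 (P(A) = 8 + (7*13)/3 = 8 + (1/3)*91 = 8 + 91/3 = 115/3)
1/(-10240 + P(-100)) = 1/(-10240 + 115/3) = 1/(-30605/3) = -3/30605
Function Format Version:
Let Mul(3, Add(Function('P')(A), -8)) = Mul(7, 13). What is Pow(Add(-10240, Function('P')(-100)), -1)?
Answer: Rational(-3, 30605) ≈ -9.8023e-5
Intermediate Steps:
Function('P')(A) = Rational(115, 3) (Function('P')(A) = Add(8, Mul(Rational(1, 3), Mul(7, 13))) = Add(8, Mul(Rational(1, 3), 91)) = Add(8, Rational(91, 3)) = Rational(115, 3))
Pow(Add(-10240, Function('P')(-100)), -1) = Pow(Add(-10240, Rational(115, 3)), -1) = Pow(Rational(-30605, 3), -1) = Rational(-3, 30605)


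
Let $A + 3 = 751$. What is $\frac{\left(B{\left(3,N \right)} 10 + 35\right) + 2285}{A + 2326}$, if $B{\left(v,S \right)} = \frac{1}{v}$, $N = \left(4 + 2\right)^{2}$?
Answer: $\frac{3485}{4611} \approx 0.7558$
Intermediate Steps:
$A = 748$ ($A = -3 + 751 = 748$)
$N = 36$ ($N = 6^{2} = 36$)
$\frac{\left(B{\left(3,N \right)} 10 + 35\right) + 2285}{A + 2326} = \frac{\left(\frac{1}{3} \cdot 10 + 35\right) + 2285}{748 + 2326} = \frac{\left(\frac{1}{3} \cdot 10 + 35\right) + 2285}{3074} = \left(\left(\frac{10}{3} + 35\right) + 2285\right) \frac{1}{3074} = \left(\frac{115}{3} + 2285\right) \frac{1}{3074} = \frac{6970}{3} \cdot \frac{1}{3074} = \frac{3485}{4611}$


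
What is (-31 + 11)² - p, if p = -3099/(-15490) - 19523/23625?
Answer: 4188848497/10455750 ≈ 400.63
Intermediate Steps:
p = -6548497/10455750 (p = -3099*(-1/15490) - 19523*1/23625 = 3099/15490 - 2789/3375 = -6548497/10455750 ≈ -0.62631)
(-31 + 11)² - p = (-31 + 11)² - 1*(-6548497/10455750) = (-20)² + 6548497/10455750 = 400 + 6548497/10455750 = 4188848497/10455750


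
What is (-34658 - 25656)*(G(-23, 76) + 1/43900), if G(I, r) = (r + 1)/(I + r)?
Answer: -1923420857/21950 ≈ -87627.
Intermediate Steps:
G(I, r) = (1 + r)/(I + r)
(-34658 - 25656)*(G(-23, 76) + 1/43900) = (-34658 - 25656)*((1 + 76)/(-23 + 76) + 1/43900) = -60314*(77/53 + 1/43900) = -60314*3380353/2326700 = -1923420857/21950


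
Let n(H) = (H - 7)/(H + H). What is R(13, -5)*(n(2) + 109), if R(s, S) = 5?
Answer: 2155/4 ≈ 538.75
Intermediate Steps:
n(H) = (-7 + H)/(2*H) (n(H) = (-7 + H)/((2*H)) = (-7 + H)*(1/(2*H)) = (-7 + H)/(2*H))
R(13, -5)*(n(2) + 109) = 5*((½)*(-7 + 2)/2 + 109) = 5*((½)*(½)*(-5) + 109) = 5*(-5/4 + 109) = 5*(431/4) = 2155/4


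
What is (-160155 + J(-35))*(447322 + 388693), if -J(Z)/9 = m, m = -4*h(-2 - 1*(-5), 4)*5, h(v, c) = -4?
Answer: -134493913125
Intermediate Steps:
m = 80 (m = -4*(-4)*5 = 16*5 = 80)
J(Z) = -720 (J(Z) = -9*80 = -720)
(-160155 + J(-35))*(447322 + 388693) = (-160155 - 720)*(447322 + 388693) = -160875*836015 = -134493913125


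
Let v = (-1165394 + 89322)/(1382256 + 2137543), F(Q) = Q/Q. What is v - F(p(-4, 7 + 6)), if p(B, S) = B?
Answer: -4595871/3519799 ≈ -1.3057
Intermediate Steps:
F(Q) = 1
v = -1076072/3519799 ≈ -0.30572
v - F(p(-4, 7 + 6)) = -1076072/3519799 - 1*1 = -1076072/3519799 - 1 = -4595871/3519799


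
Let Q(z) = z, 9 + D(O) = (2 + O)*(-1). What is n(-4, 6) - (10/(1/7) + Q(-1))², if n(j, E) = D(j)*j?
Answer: -4733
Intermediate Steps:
D(O) = -11 - O (D(O) = -9 + (2 + O)*(-1) = -9 + (-2 - O) = -11 - O)
n(j, E) = j*(-11 - j) (n(j, E) = (-11 - j)*j = j*(-11 - j))
n(-4, 6) - (10/(1/7) + Q(-1))² = -1*(-4)*(11 - 4) - (10/(1/7) - 1)² = -1*(-4)*7 - (10/(⅐) - 1)² = 28 - (10*7 - 1)² = 28 - (70 - 1)² = 28 - 1*69² = 28 - 1*4761 = 28 - 4761 = -4733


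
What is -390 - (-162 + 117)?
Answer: -345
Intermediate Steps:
-390 - (-162 + 117) = -390 - 1*(-45) = -390 + 45 = -345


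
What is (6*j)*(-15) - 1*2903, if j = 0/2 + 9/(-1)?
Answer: -2093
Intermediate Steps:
j = -9 (j = 0*(½) + 9*(-1) = 0 - 9 = -9)
(6*j)*(-15) - 1*2903 = (6*(-9))*(-15) - 1*2903 = -54*(-15) - 2903 = 810 - 2903 = -2093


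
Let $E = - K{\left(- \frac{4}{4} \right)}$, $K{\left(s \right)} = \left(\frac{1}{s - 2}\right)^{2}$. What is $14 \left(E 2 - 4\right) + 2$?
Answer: $- \frac{514}{9} \approx -57.111$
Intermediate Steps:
$K{\left(s \right)} = \frac{1}{\left(-2 + s\right)^{2}}$ ($K{\left(s \right)} = \left(\frac{1}{-2 + s}\right)^{2} = \frac{1}{\left(-2 + s\right)^{2}}$)
$E = - \frac{1}{9}$ ($E = - \frac{1}{\left(-2 - \frac{4}{4}\right)^{2}} = - \frac{1}{\left(-2 - 1\right)^{2}} = - \frac{1}{9} \approx -0.11111$)
$14 \left(E 2 - 4\right) + 2 = 14 \left(\left(- \frac{1}{9}\right) 2 - 4\right) + 2 = 14 \left(- \frac{2}{9} - 4\right) + 2 = 14 \left(- \frac{38}{9}\right) + 2 = - \frac{532}{9} + 2 = - \frac{514}{9}$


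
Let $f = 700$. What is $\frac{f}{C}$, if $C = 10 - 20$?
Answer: $-70$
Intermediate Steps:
$C = -10$
$\frac{f}{C} = \frac{700}{-10} = 700 \left(- \frac{1}{10}\right) = -70$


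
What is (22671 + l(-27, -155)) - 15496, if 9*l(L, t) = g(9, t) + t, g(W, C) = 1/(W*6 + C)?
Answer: 6506419/909 ≈ 7157.8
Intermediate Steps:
g(W, C) = 1/(C + 6*W) (g(W, C) = 1/(6*W + C) = 1/(C + 6*W))
l(L, t) = t/9 + 1/(9*(54 + t)) (l(L, t) = (1/(t + 6*9) + t)/9 = (1/(t + 54) + t)/9 = (1/(54 + t) + t)/9 = (t + 1/(54 + t))/9 = t/9 + 1/(9*(54 + t)))
(22671 + l(-27, -155)) - 15496 = (22671 + (1 - 155*(54 - 155))/(9*(54 - 155))) - 15496 = (22671 + (⅑)*(1 - 155*(-101))/(-101)) - 15496 = (22671 + (⅑)*(-1/101)*(1 + 15655)) - 15496 = (22671 + (⅑)*(-1/101)*15656) - 15496 = (22671 - 15656/909) - 15496 = 20592283/909 - 15496 = 6506419/909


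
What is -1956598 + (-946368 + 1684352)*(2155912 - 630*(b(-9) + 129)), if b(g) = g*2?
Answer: 1539419383690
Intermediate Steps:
b(g) = 2*g
-1956598 + (-946368 + 1684352)*(2155912 - 630*(b(-9) + 129)) = -1956598 + (-946368 + 1684352)*(2155912 - 630*(2*(-9) + 129)) = -1956598 + 737984*(2155912 - 630*(-18 + 129)) = -1956598 + 737984*(2155912 - 630*111) = -1956598 + 737984*(2155912 - 69930) = -1956598 + 737984*2085982 = -1956598 + 1539421340288 = 1539419383690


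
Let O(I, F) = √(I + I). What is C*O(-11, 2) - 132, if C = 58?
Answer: -132 + 58*I*√22 ≈ -132.0 + 272.04*I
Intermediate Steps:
O(I, F) = √2*√I (O(I, F) = √(2*I) = √2*√I)
C*O(-11, 2) - 132 = 58*(√2*√(-11)) - 132 = 58*(√2*(I*√11)) - 132 = 58*(I*√22) - 132 = 58*I*√22 - 132 = -132 + 58*I*√22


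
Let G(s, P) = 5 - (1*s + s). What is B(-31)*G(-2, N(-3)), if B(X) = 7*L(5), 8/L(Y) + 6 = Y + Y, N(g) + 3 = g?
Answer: 126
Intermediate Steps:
N(g) = -3 + g
L(Y) = 8/(-6 + 2*Y) (L(Y) = 8/(-6 + (Y + Y)) = 8/(-6 + 2*Y))
G(s, P) = 5 - 2*s (G(s, P) = 5 - (s + s) = 5 - 2*s)
B(X) = 14 (B(X) = 7*(4/(-3 + 5)) = 7*(4/2) = 7*(4*(½)) = 7*2 = 14)
B(-31)*G(-2, N(-3)) = 14*(5 - 2*(-2)) = 14*(5 + 4) = 14*9 = 126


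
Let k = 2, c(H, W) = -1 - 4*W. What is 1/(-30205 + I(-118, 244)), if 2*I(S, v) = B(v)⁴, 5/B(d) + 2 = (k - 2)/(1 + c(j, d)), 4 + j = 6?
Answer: -32/965935 ≈ -3.3129e-5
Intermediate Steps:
j = 2 (j = -4 + 6 = 2)
B(d) = -5/2 (B(d) = 5/(-2 + (2 - 2)/(1 + (-1 - 4*d))) = 5/(-2 + 0/((-4*d))) = 5/(-2 + 0*(-1/(4*d))) = 5/(-2 + 0) = 5/(-2) = 5*(-½) = -5/2)
I(S, v) = 625/32 (I(S, v) = (-5/2)⁴/2 = (½)*(625/16) = 625/32)
1/(-30205 + I(-118, 244)) = 1/(-30205 + 625/32) = 1/(-965935/32) = -32/965935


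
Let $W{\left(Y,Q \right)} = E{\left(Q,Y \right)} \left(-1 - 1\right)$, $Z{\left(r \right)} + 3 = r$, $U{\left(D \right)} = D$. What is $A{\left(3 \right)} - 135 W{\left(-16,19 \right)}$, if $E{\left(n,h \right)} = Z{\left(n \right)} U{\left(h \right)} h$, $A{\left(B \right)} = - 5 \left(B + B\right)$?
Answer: $1105890$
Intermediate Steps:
$Z{\left(r \right)} = -3 + r$
$A{\left(B \right)} = - 10 B$ ($A{\left(B \right)} = - 5 \cdot 2 B = - 10 B$)
$E{\left(n,h \right)} = h^{2} \left(-3 + n\right)$ ($E{\left(n,h \right)} = \left(-3 + n\right) h h = h \left(-3 + n\right) h = h^{2} \left(-3 + n\right)$)
$W{\left(Y,Q \right)} = - 2 Y^{2} \left(-3 + Q\right)$ ($W{\left(Y,Q \right)} = Y^{2} \left(-3 + Q\right) \left(-1 - 1\right) = Y^{2} \left(-3 + Q\right) \left(-2\right) = - 2 Y^{2} \left(-3 + Q\right)$)
$A{\left(3 \right)} - 135 W{\left(-16,19 \right)} = \left(-10\right) 3 - 135 \cdot 2 \left(-16\right)^{2} \left(3 - 19\right) = -30 - 135 \cdot 2 \cdot 256 \left(3 - 19\right) = -30 - 135 \cdot 2 \cdot 256 \left(-16\right) = -30 - -1105920 = -30 + 1105920 = 1105890$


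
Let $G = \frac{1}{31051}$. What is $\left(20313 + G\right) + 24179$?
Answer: $\frac{1381521093}{31051} \approx 44492.0$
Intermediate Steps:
$G = \frac{1}{31051} \approx 3.2205 \cdot 10^{-5}$
$\left(20313 + G\right) + 24179 = \left(20313 + \frac{1}{31051}\right) + 24179 = \frac{630738964}{31051} + 24179 = \frac{1381521093}{31051}$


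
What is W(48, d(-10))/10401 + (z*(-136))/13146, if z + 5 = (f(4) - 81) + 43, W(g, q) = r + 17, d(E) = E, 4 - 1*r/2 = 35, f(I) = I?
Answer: 3031963/7596197 ≈ 0.39914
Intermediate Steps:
r = -62 (r = 8 - 2*35 = 8 - 70 = -62)
W(g, q) = -45 (W(g, q) = -62 + 17 = -45)
z = -39 (z = -5 + ((4 - 81) + 43) = -5 + (-77 + 43) = -5 - 34 = -39)
W(48, d(-10))/10401 + (z*(-136))/13146 = -45/10401 - 39*(-136)/13146 = -45*1/10401 + 5304*(1/13146) = -15/3467 + 884/2191 = 3031963/7596197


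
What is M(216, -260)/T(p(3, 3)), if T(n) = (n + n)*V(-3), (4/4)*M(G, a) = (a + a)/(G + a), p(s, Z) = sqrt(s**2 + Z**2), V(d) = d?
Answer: -65*sqrt(2)/198 ≈ -0.46426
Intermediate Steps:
p(s, Z) = sqrt(Z**2 + s**2)
M(G, a) = 2*a/(G + a) (M(G, a) = (a + a)/(G + a) = (2*a)/(G + a) = 2*a/(G + a))
T(n) = -6*n (T(n) = (n + n)*(-3) = (2*n)*(-3) = -6*n)
M(216, -260)/T(p(3, 3)) = (2*(-260)/(216 - 260))/((-6*sqrt(3**2 + 3**2))) = (2*(-260)/(-44))/((-6*sqrt(9 + 9))) = (2*(-260)*(-1/44))/((-18*sqrt(2))) = 130/(11*((-18*sqrt(2)))) = 130*(-sqrt(2)/36)/11 = -65*sqrt(2)/198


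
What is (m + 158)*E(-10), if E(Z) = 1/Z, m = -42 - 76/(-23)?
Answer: -1372/115 ≈ -11.930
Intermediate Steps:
m = -890/23 (m = -42 - 76*(-1)/23 = -42 - 1*(-76/23) = -42 + 76/23 = -890/23 ≈ -38.696)
(m + 158)*E(-10) = (-890/23 + 158)/(-10) = (2744/23)*(-⅒) = -1372/115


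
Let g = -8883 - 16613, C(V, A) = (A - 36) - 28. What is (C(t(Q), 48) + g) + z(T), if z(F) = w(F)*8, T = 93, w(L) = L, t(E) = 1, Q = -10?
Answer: -24768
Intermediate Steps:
C(V, A) = -64 + A (C(V, A) = (-36 + A) - 28 = -64 + A)
z(F) = 8*F (z(F) = F*8 = 8*F)
g = -25496
(C(t(Q), 48) + g) + z(T) = ((-64 + 48) - 25496) + 8*93 = (-16 - 25496) + 744 = -25512 + 744 = -24768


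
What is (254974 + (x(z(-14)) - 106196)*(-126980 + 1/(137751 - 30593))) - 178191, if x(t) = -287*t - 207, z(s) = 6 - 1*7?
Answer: 721960225948019/53579 ≈ 1.3475e+10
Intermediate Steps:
z(s) = -1 (z(s) = 6 - 7 = -1)
x(t) = -207 - 287*t
(254974 + (x(z(-14)) - 106196)*(-126980 + 1/(137751 - 30593))) - 178191 = (254974 + ((-207 - 287*(-1)) - 106196)*(-126980 + 1/(137751 - 30593))) - 178191 = (254974 + ((-207 + 287) - 106196)*(-126980 + 1/107158)) - 178191 = (254974 + (80 - 106196)*(-126980 + 1/107158)) - 178191 = (254974 - 106116*(-13606922839/107158)) - 178191 = (254974 + 721956111991662/53579) - 178191 = 721969773243608/53579 - 178191 = 721960225948019/53579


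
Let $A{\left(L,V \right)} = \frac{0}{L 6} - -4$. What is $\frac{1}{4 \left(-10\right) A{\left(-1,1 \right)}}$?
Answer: $- \frac{1}{160} \approx -0.00625$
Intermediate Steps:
$A{\left(L,V \right)} = 4$ ($A{\left(L,V \right)} = \frac{0}{6 L} + 4 = 0 \frac{1}{6 L} + 4 = 0 + 4 = 4$)
$\frac{1}{4 \left(-10\right) A{\left(-1,1 \right)}} = \frac{1}{4 \left(-10\right) 4} = \frac{1}{\left(-40\right) 4} = \frac{1}{-160} = - \frac{1}{160}$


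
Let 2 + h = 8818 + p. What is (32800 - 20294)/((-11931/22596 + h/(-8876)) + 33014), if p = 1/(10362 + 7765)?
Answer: 67658746223341/178600905299714 ≈ 0.37883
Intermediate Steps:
p = 1/18127 ≈ 5.5166e-5
h = 159807633/18127 (h = -2 + (8818 + 1/18127) = -2 + 159843887/18127 = 159807633/18127 ≈ 8816.0)
(32800 - 20294)/((-11931/22596 + h/(-8876)) + 33014) = (32800 - 20294)/((-11931/22596 + (159807633/18127)/(-8876)) + 33014) = 12506/((-11931*1/22596 + (159807633/18127)*(-1/8876)) + 33014) = 12506/((-3977/7532 - 159807633/160895252) + 33014) = 12506/(-16460281330/10820205697 + 33014) = 12506/(357201810599428/10820205697) = 12506*(10820205697/357201810599428) = 67658746223341/178600905299714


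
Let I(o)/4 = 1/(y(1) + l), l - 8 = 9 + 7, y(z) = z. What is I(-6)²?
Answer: 16/625 ≈ 0.025600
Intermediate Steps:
l = 24 (l = 8 + (9 + 7) = 8 + 16 = 24)
I(o) = 4/25 (I(o) = 4/(1 + 24) = 4/25)
I(-6)² = (4/25)² = 16/625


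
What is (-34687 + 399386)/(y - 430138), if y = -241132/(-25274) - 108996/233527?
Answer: -1076256179844601/1269345171672632 ≈ -0.84788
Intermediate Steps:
y = 26778033830/2951080699 (y = -241132*(-1/25274) - 108996*1/233527 = 120566/12637 - 108996/233527 = 26778033830/2951080699 ≈ 9.0740)
(-34687 + 399386)/(y - 430138) = (-34687 + 399386)/(26778033830/2951080699 - 430138) = 364699/(-1269345171672632/2951080699) = 364699*(-2951080699/1269345171672632) = -1076256179844601/1269345171672632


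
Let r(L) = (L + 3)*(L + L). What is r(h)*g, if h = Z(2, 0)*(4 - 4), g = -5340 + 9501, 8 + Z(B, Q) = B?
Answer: 0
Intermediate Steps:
Z(B, Q) = -8 + B
g = 4161
h = 0 (h = (-8 + 2)*(4 - 4) = -6*0 = 0)
r(L) = 2*L*(3 + L) (r(L) = (3 + L)*(2*L) = 2*L*(3 + L))
r(h)*g = (2*0*(3 + 0))*4161 = (2*0*3)*4161 = 0*4161 = 0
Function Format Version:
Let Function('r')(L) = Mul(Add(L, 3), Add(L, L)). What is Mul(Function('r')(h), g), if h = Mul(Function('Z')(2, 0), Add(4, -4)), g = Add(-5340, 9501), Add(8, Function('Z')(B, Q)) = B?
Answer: 0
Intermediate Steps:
Function('Z')(B, Q) = Add(-8, B)
g = 4161
h = 0 (h = Mul(Add(-8, 2), Add(4, -4)) = Mul(-6, 0) = 0)
Function('r')(L) = Mul(2, L, Add(3, L)) (Function('r')(L) = Mul(Add(3, L), Mul(2, L)) = Mul(2, L, Add(3, L)))
Mul(Function('r')(h), g) = Mul(Mul(2, 0, Add(3, 0)), 4161) = Mul(Mul(2, 0, 3), 4161) = Mul(0, 4161) = 0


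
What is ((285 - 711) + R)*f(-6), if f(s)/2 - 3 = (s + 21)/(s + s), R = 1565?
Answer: 7973/2 ≈ 3986.5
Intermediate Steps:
f(s) = 6 + (21 + s)/s (f(s) = 6 + 2*((s + 21)/(s + s)) = 6 + 2*((21 + s)/((2*s))) = 6 + 2*((21 + s)*(1/(2*s))) = 6 + 2*((21 + s)/(2*s)) = 6 + (21 + s)/s)
((285 - 711) + R)*f(-6) = ((285 - 711) + 1565)*(7 + 21/(-6)) = (-426 + 1565)*(7 + 21*(-⅙)) = 1139*(7 - 7/2) = 1139*(7/2) = 7973/2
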